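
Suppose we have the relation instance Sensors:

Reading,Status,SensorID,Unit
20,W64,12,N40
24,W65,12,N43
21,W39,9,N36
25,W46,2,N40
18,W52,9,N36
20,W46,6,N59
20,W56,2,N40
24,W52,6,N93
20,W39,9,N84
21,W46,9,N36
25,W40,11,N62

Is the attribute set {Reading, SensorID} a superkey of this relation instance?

Two distinct rows share (Reading=21, SensorID=9), so {Reading, SensorID} does not determine every attribute — not a superkey.

No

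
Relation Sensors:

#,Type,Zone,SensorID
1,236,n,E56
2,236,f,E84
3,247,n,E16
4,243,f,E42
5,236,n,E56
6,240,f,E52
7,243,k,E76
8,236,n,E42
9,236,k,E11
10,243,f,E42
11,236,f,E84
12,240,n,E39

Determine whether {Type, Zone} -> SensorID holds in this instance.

(Type=236, Zone=n): rows 1, 5, 8 → SensorID takes values {E56, E42} — violation
(Type=236, Zone=f): rows 2, 11 → SensorID = E84, E84 ✓
(Type=247, Zone=n): row 3 → SensorID = E16 ✓
(Type=243, Zone=f): rows 4, 10 → SensorID = E42, E42 ✓
(Type=240, Zone=f): row 6 → SensorID = E52 ✓
(Type=243, Zone=k): row 7 → SensorID = E76 ✓
(Type=236, Zone=k): row 9 → SensorID = E11 ✓
(Type=240, Zone=n): row 12 → SensorID = E39 ✓
Two rows agree on {Type, Zone} but differ on SensorID, so {Type, Zone} -> SensorID does not hold.

No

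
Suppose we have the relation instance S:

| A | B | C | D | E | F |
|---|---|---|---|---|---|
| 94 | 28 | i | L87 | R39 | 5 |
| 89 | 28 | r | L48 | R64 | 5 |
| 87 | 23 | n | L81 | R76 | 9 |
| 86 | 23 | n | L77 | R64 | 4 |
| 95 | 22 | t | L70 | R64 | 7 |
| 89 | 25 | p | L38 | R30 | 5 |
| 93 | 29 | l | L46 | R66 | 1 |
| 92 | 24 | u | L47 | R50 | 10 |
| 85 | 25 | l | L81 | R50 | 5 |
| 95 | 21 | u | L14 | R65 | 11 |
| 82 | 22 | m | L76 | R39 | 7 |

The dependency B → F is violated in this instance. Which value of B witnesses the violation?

23

B=28: 2 rows → F = 5, 5 ✓
B=23: 2 rows → F takes values {9, 4} — violation
B=22: 2 rows → F = 7, 7 ✓
B=25: 2 rows → F = 5, 5 ✓
B=29: 1 row → F = 1 ✓
B=24: 1 row → F = 10 ✓
B=21: 1 row → F = 11 ✓
The only B value with inconsistent F is B=23.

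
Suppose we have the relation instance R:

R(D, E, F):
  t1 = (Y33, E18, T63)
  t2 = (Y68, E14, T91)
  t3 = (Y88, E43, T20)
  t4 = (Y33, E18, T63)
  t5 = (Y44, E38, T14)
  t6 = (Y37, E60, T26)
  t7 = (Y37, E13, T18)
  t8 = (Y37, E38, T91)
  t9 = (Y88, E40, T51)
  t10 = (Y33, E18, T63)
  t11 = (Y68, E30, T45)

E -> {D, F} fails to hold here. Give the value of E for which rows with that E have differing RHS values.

E38

E=E18: rows 1, 4, 10 → {D,F} = (Y33, T63), (Y33, T63), (Y33, T63) ✓
E=E14: row 2 → {D,F} = (Y68, T91) ✓
E=E43: row 3 → {D,F} = (Y88, T20) ✓
E=E38: rows 5, 8 → {D,F} takes values {(Y44, T14), (Y37, T91)} — violation
E=E60: row 6 → {D,F} = (Y37, T26) ✓
E=E13: row 7 → {D,F} = (Y37, T18) ✓
E=E40: row 9 → {D,F} = (Y88, T51) ✓
E=E30: row 11 → {D,F} = (Y68, T45) ✓
The only E value with inconsistent RHS is E=E38.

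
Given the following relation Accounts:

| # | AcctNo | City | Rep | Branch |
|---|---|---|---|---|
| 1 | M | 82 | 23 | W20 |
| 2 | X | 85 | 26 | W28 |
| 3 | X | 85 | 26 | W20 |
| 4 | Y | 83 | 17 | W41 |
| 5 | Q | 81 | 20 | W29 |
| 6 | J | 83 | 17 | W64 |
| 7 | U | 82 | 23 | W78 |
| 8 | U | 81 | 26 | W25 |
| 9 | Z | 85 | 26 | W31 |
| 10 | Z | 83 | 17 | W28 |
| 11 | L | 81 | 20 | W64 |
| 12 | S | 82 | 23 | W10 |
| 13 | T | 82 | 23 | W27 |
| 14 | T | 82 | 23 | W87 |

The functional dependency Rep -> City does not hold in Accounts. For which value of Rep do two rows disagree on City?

Rep=23: rows 1, 7, 12, 13, 14 → City = 82, 82, 82, 82, 82 ✓
Rep=26: rows 2, 3, 8, 9 → City takes values {85, 81} — violation
Rep=17: rows 4, 6, 10 → City = 83, 83, 83 ✓
Rep=20: rows 5, 11 → City = 81, 81 ✓
The only Rep value with inconsistent City is Rep=26.

26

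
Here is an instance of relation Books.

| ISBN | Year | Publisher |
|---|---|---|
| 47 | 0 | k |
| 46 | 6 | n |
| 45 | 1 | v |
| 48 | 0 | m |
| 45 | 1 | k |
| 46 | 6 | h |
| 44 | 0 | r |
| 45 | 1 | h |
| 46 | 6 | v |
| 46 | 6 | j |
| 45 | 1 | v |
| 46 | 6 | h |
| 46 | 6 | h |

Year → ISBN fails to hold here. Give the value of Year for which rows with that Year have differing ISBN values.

Year=0: 3 rows → ISBN takes values {47, 48, 44} — violation
Year=6: 6 rows → ISBN = 46, 46, 46, 46, 46, 46 ✓
Year=1: 4 rows → ISBN = 45, 45, 45, 45 ✓
The only Year value with inconsistent ISBN is Year=0.

0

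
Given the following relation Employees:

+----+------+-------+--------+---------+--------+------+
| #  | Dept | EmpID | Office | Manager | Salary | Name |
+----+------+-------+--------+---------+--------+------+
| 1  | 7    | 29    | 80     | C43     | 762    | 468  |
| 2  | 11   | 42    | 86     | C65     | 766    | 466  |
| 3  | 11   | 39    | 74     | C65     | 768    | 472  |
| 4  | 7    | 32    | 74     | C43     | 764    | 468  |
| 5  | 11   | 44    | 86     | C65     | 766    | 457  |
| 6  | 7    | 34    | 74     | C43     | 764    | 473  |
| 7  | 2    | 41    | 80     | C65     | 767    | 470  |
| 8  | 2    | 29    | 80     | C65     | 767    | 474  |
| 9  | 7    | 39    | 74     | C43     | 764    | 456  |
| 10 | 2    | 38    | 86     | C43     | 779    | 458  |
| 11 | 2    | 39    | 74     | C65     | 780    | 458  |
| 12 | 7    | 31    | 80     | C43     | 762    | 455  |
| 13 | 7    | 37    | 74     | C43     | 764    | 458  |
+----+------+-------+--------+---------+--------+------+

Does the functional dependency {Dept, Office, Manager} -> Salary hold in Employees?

(Dept=7, Office=80, Manager=C43): rows 1, 12 → Salary = 762, 762 ✓
(Dept=11, Office=86, Manager=C65): rows 2, 5 → Salary = 766, 766 ✓
(Dept=11, Office=74, Manager=C65): row 3 → Salary = 768 ✓
(Dept=7, Office=74, Manager=C43): rows 4, 6, 9, 13 → Salary = 764, 764, 764, 764 ✓
(Dept=2, Office=80, Manager=C65): rows 7, 8 → Salary = 767, 767 ✓
(Dept=2, Office=86, Manager=C43): row 10 → Salary = 779 ✓
(Dept=2, Office=74, Manager=C65): row 11 → Salary = 780 ✓
Every {Dept, Office, Manager} value is associated with a single Salary value, so {Dept, Office, Manager} -> Salary holds.

Yes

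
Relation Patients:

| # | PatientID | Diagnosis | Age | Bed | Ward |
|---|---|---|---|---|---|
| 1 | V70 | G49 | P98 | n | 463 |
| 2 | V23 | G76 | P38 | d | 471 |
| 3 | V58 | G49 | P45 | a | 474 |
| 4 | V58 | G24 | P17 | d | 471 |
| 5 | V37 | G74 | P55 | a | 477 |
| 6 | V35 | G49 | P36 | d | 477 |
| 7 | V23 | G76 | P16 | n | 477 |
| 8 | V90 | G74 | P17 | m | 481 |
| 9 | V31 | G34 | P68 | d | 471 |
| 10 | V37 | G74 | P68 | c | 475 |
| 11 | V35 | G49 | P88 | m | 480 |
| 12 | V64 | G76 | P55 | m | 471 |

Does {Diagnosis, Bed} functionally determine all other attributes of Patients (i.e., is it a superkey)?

All 12 rows have distinct {Diagnosis, Bed} values, so {Diagnosis, Bed} → (all attributes) holds and {Diagnosis, Bed} is a superkey.

Yes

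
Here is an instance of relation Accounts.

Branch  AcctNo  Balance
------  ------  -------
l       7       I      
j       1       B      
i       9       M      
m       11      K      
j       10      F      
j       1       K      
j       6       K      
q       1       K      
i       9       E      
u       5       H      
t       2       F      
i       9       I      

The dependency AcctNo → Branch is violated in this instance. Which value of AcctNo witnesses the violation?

1

AcctNo=7: 1 row → Branch = l ✓
AcctNo=1: 3 rows → Branch takes values {j, q} — violation
AcctNo=9: 3 rows → Branch = i, i, i ✓
AcctNo=11: 1 row → Branch = m ✓
AcctNo=10: 1 row → Branch = j ✓
AcctNo=6: 1 row → Branch = j ✓
AcctNo=5: 1 row → Branch = u ✓
AcctNo=2: 1 row → Branch = t ✓
The only AcctNo value with inconsistent Branch is AcctNo=1.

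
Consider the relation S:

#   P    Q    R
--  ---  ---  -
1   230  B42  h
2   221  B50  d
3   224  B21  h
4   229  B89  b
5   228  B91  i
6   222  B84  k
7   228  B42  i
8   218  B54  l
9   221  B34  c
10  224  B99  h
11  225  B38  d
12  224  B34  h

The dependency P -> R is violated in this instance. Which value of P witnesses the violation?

P=230: row 1 → R = h ✓
P=221: rows 2, 9 → R takes values {d, c} — violation
P=224: rows 3, 10, 12 → R = h, h, h ✓
P=229: row 4 → R = b ✓
P=228: rows 5, 7 → R = i, i ✓
P=222: row 6 → R = k ✓
P=218: row 8 → R = l ✓
P=225: row 11 → R = d ✓
The only P value with inconsistent R is P=221.

221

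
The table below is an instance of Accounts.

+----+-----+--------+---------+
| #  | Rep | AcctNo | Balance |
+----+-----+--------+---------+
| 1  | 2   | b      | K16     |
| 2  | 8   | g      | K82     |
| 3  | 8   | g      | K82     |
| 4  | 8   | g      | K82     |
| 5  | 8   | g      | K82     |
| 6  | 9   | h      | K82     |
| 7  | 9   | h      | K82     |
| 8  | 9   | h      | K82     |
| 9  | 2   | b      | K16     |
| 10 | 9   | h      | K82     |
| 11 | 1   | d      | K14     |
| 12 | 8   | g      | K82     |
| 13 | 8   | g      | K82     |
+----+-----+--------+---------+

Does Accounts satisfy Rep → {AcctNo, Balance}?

Rep=2: rows 1, 9 → {AcctNo,Balance} = (b, K16), (b, K16) ✓
Rep=8: rows 2, 3, 4, 5, 12, 13 → {AcctNo,Balance} = (g, K82), (g, K82), (g, K82), (g, K82), (g, K82), (g, K82) ✓
Rep=9: rows 6, 7, 8, 10 → {AcctNo,Balance} = (h, K82), (h, K82), (h, K82), (h, K82) ✓
Rep=1: row 11 → {AcctNo,Balance} = (d, K14) ✓
Every Rep value is associated with a single {AcctNo, Balance} value, so Rep → {AcctNo, Balance} holds.

Yes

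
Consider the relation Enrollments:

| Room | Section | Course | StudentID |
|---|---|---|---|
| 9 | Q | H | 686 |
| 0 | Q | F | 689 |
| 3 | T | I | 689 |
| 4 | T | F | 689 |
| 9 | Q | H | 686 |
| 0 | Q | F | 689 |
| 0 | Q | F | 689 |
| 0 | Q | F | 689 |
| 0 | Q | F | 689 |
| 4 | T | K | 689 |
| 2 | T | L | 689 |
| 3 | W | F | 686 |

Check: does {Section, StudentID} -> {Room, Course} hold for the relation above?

No

(Section=Q, StudentID=686): 2 rows → {Room,Course} = (9, H), (9, H) ✓
(Section=Q, StudentID=689): 5 rows → {Room,Course} = (0, F), (0, F), (0, F), (0, F), (0, F) ✓
(Section=T, StudentID=689): 4 rows → {Room,Course} takes values {(3, I), (4, F), (4, K), (2, L)} — violation
(Section=W, StudentID=686): 1 row → {Room,Course} = (3, F) ✓
Two rows agree on {Section, StudentID} but differ on {Room, Course}, so {Section, StudentID} -> {Room, Course} does not hold.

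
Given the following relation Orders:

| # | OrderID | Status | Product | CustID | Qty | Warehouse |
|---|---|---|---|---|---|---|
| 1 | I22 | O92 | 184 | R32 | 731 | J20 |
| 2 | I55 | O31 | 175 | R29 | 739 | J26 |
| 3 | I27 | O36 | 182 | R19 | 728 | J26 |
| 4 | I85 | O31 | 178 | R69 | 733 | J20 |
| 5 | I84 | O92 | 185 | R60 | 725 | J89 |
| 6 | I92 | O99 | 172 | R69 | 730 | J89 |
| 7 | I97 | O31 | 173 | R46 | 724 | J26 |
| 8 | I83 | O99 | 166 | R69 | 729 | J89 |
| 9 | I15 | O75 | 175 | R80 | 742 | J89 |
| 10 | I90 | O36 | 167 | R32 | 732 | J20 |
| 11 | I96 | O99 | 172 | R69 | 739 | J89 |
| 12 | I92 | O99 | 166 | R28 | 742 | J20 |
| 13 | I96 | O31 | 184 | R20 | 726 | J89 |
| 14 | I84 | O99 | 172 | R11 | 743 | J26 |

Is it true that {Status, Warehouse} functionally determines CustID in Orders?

(Status=O92, Warehouse=J20): row 1 → CustID = R32 ✓
(Status=O31, Warehouse=J26): rows 2, 7 → CustID takes values {R29, R46} — violation
(Status=O36, Warehouse=J26): row 3 → CustID = R19 ✓
(Status=O31, Warehouse=J20): row 4 → CustID = R69 ✓
(Status=O92, Warehouse=J89): row 5 → CustID = R60 ✓
(Status=O99, Warehouse=J89): rows 6, 8, 11 → CustID = R69, R69, R69 ✓
(Status=O75, Warehouse=J89): row 9 → CustID = R80 ✓
(Status=O36, Warehouse=J20): row 10 → CustID = R32 ✓
(Status=O99, Warehouse=J20): row 12 → CustID = R28 ✓
(Status=O31, Warehouse=J89): row 13 → CustID = R20 ✓
(Status=O99, Warehouse=J26): row 14 → CustID = R11 ✓
Two rows agree on {Status, Warehouse} but differ on CustID, so {Status, Warehouse} → CustID does not hold.

No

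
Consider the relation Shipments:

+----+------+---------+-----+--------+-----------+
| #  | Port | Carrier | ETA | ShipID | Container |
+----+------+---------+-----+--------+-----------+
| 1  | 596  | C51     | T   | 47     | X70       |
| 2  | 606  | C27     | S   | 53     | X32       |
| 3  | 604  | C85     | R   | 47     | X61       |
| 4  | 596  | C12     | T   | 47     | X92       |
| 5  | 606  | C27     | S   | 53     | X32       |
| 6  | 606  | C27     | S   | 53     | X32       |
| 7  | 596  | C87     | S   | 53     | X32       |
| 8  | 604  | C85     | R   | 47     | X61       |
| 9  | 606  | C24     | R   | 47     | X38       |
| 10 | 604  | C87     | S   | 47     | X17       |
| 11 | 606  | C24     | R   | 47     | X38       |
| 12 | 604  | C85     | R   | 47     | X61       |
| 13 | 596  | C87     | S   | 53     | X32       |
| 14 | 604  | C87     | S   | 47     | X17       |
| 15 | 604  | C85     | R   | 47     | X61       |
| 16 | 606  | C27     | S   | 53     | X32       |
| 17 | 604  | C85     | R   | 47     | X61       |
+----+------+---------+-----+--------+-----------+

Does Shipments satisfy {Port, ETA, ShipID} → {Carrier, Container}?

(Port=596, ETA=T, ShipID=47): rows 1, 4 → {Carrier,Container} takes values {(C51, X70), (C12, X92)} — violation
(Port=606, ETA=S, ShipID=53): rows 2, 5, 6, 16 → {Carrier,Container} = (C27, X32), (C27, X32), (C27, X32), (C27, X32) ✓
(Port=604, ETA=R, ShipID=47): rows 3, 8, 12, 15, 17 → {Carrier,Container} = (C85, X61), (C85, X61), (C85, X61), (C85, X61), (C85, X61) ✓
(Port=596, ETA=S, ShipID=53): rows 7, 13 → {Carrier,Container} = (C87, X32), (C87, X32) ✓
(Port=606, ETA=R, ShipID=47): rows 9, 11 → {Carrier,Container} = (C24, X38), (C24, X38) ✓
(Port=604, ETA=S, ShipID=47): rows 10, 14 → {Carrier,Container} = (C87, X17), (C87, X17) ✓
Two rows agree on {Port, ETA, ShipID} but differ on {Carrier, Container}, so {Port, ETA, ShipID} → {Carrier, Container} does not hold.

No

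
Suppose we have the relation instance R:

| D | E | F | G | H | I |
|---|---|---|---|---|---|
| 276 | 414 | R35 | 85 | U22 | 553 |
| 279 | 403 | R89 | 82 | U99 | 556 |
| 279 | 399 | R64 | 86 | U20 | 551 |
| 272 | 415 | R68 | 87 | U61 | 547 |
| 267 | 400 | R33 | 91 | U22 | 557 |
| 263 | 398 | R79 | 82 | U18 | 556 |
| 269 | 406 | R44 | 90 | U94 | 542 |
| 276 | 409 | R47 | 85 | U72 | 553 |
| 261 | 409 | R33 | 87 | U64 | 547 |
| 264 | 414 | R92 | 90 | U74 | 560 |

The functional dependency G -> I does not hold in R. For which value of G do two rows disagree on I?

90

G=85: 2 rows → I = 553, 553 ✓
G=82: 2 rows → I = 556, 556 ✓
G=86: 1 row → I = 551 ✓
G=87: 2 rows → I = 547, 547 ✓
G=91: 1 row → I = 557 ✓
G=90: 2 rows → I takes values {542, 560} — violation
The only G value with inconsistent I is G=90.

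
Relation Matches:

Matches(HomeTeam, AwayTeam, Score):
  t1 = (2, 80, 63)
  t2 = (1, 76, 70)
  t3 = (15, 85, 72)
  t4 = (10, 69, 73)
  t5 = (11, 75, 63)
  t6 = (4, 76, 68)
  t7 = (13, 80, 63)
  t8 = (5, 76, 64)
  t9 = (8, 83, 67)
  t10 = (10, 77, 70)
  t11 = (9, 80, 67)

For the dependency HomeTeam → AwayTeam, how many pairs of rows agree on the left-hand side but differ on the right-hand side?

HomeTeam=10: violating pairs (4,10) — 1 pair.

1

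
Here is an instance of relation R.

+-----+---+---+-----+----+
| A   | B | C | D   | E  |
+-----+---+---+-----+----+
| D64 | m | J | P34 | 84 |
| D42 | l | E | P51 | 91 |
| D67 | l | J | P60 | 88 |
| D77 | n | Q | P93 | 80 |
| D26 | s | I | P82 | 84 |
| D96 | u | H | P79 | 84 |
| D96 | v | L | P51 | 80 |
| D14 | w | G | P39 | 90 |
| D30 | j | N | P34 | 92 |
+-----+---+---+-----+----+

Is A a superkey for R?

No

Two distinct rows share A=D96, so A does not determine every attribute — not a superkey.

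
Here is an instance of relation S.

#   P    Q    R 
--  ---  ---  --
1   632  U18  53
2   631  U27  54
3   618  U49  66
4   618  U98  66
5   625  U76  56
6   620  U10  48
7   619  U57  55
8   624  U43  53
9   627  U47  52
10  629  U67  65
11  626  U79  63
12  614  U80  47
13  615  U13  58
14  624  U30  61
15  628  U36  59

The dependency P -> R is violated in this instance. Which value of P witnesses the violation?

P=632: row 1 → R = 53 ✓
P=631: row 2 → R = 54 ✓
P=618: rows 3, 4 → R = 66, 66 ✓
P=625: row 5 → R = 56 ✓
P=620: row 6 → R = 48 ✓
P=619: row 7 → R = 55 ✓
P=624: rows 8, 14 → R takes values {53, 61} — violation
P=627: row 9 → R = 52 ✓
P=629: row 10 → R = 65 ✓
P=626: row 11 → R = 63 ✓
P=614: row 12 → R = 47 ✓
P=615: row 13 → R = 58 ✓
P=628: row 15 → R = 59 ✓
The only P value with inconsistent R is P=624.

624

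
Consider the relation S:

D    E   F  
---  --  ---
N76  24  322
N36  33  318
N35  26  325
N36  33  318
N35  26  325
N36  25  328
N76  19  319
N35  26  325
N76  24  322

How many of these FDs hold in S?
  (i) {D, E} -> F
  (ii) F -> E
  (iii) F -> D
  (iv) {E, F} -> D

(i) {D, E} -> F: every LHS value maps to a single RHS value — holds.
(ii) F -> E: every LHS value maps to a single RHS value — holds.
(iii) F -> D: every LHS value maps to a single RHS value — holds.
(iv) {E, F} -> D: every LHS value maps to a single RHS value — holds.
4 of the 4 dependencies hold.

4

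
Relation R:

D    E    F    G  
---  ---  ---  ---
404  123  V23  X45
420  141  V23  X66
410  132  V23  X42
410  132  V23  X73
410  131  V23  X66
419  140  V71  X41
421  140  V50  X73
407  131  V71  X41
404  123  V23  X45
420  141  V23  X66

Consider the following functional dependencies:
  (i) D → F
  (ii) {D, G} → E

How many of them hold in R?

(i) D → F: every LHS value maps to a single RHS value — holds.
(ii) {D, G} → E: every LHS value maps to a single RHS value — holds.
2 of the 2 dependencies hold.

2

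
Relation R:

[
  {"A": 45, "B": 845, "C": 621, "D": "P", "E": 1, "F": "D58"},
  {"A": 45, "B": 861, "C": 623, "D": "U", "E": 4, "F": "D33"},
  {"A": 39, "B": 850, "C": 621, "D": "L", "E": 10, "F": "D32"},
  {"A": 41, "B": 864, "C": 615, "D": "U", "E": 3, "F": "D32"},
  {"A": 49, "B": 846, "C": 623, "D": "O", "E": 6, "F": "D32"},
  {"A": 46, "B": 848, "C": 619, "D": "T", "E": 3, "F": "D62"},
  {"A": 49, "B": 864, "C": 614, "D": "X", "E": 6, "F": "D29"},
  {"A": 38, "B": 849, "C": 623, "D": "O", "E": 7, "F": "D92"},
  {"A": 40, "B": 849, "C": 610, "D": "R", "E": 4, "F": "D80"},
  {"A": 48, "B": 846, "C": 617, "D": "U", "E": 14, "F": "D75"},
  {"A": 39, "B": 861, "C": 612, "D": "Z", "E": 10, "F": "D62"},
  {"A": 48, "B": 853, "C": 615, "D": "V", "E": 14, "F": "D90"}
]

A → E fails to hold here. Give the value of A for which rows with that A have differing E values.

45

A=45: 2 rows → E takes values {1, 4} — violation
A=39: 2 rows → E = 10, 10 ✓
A=41: 1 row → E = 3 ✓
A=49: 2 rows → E = 6, 6 ✓
A=46: 1 row → E = 3 ✓
A=38: 1 row → E = 7 ✓
A=40: 1 row → E = 4 ✓
A=48: 2 rows → E = 14, 14 ✓
The only A value with inconsistent E is A=45.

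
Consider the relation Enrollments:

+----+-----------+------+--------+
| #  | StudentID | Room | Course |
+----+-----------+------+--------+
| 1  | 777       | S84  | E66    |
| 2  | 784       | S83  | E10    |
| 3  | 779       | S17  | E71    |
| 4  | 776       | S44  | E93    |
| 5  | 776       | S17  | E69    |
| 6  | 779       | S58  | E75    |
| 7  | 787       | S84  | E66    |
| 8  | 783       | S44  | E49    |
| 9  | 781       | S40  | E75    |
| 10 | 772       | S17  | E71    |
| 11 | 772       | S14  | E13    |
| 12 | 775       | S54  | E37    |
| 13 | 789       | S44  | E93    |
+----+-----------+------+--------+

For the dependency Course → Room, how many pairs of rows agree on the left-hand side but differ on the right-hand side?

1

Course=E66: all 2 rows agree on Room — 0 pairs.
Course=E71: all 2 rows agree on Room — 0 pairs.
Course=E93: all 2 rows agree on Room — 0 pairs.
Course=E75: violating pairs (6,9) — 1 pair.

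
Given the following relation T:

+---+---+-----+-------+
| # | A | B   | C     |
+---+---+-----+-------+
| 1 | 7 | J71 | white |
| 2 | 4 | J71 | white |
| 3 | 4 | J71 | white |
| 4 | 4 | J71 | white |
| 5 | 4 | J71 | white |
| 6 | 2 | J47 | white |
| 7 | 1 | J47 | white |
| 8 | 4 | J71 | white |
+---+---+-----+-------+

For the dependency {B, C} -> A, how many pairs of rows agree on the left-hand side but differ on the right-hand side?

6

(B=J71, C=white): violating pairs (1,2), (1,3), (1,4), (1,5), (1,8) — 5 pairs.
(B=J47, C=white): violating pairs (6,7) — 1 pair.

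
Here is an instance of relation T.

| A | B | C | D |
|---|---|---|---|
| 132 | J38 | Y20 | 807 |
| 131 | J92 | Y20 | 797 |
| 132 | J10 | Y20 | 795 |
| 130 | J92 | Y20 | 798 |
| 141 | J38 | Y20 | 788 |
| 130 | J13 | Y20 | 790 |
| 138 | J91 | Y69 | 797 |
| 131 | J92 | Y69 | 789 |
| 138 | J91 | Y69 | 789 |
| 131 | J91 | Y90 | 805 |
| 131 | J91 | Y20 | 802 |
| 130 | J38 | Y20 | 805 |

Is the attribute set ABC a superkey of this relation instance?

No

Two distinct rows share (A=138, B=J91, C=Y69), so ABC does not determine every attribute — not a superkey.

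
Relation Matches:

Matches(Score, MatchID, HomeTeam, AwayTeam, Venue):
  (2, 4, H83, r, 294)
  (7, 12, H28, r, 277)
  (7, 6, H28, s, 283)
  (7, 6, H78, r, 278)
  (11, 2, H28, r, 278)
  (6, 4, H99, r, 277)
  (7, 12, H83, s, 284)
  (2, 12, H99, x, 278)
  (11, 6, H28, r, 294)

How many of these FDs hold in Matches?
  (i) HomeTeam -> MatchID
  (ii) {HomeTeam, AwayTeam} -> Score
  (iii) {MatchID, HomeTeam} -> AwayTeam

(i) HomeTeam -> MatchID: HomeTeam=H83: 2 rows → MatchID takes values {4, 12} — violation; HomeTeam=H28: 4 rows → MatchID takes values {12, 6, 2} — violation; HomeTeam=H99: 2 rows → MatchID takes values {4, 12} — violation — fails.
(ii) {HomeTeam, AwayTeam} -> Score: (HomeTeam=H28, AwayTeam=r): 3 rows → Score takes values {7, 11} — violation — fails.
(iii) {MatchID, HomeTeam} -> AwayTeam: (MatchID=6, HomeTeam=H28): 2 rows → AwayTeam takes values {s, r} — violation — fails.
None of the 3 dependencies hold.

0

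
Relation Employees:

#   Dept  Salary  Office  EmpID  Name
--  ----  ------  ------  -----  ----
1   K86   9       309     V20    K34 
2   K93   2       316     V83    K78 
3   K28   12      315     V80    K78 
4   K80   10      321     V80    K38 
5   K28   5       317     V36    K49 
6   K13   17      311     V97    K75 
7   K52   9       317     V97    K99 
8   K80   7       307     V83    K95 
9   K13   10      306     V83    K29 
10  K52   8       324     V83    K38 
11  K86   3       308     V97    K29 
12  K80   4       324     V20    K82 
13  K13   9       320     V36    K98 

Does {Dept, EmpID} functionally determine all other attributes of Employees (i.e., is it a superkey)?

All 13 rows have distinct {Dept, EmpID} values, so {Dept, EmpID} → (all attributes) holds and {Dept, EmpID} is a superkey.

Yes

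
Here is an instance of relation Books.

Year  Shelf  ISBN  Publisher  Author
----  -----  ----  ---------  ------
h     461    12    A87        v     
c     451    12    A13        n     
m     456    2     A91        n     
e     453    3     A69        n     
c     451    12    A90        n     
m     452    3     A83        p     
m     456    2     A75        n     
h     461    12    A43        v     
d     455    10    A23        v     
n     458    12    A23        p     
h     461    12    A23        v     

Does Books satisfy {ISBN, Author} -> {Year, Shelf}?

Yes

(ISBN=12, Author=v): 3 rows → {Year,Shelf} = (h, 461), (h, 461), (h, 461) ✓
(ISBN=12, Author=n): 2 rows → {Year,Shelf} = (c, 451), (c, 451) ✓
(ISBN=2, Author=n): 2 rows → {Year,Shelf} = (m, 456), (m, 456) ✓
(ISBN=3, Author=n): 1 row → {Year,Shelf} = (e, 453) ✓
(ISBN=3, Author=p): 1 row → {Year,Shelf} = (m, 452) ✓
(ISBN=10, Author=v): 1 row → {Year,Shelf} = (d, 455) ✓
(ISBN=12, Author=p): 1 row → {Year,Shelf} = (n, 458) ✓
Every {ISBN, Author} value is associated with a single {Year, Shelf} value, so {ISBN, Author} -> {Year, Shelf} holds.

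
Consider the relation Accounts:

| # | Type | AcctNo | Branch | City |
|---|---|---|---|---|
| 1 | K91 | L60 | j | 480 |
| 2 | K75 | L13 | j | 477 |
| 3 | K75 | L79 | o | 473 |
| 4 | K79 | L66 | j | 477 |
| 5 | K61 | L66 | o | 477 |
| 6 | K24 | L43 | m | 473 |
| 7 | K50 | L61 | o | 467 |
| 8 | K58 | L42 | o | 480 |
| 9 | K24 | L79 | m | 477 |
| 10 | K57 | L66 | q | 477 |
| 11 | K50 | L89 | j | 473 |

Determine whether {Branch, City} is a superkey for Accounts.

Rows 2 and 4 have the same {Branch, City} value (Branch=j, City=477) but are distinct tuples, so {Branch, City} does not determine every attribute — not a superkey.

No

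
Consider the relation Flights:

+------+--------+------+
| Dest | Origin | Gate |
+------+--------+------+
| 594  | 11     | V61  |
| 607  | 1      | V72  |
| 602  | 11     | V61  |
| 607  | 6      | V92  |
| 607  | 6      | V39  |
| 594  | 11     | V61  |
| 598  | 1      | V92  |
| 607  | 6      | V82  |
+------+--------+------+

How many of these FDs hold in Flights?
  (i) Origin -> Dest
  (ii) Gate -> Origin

0

(i) Origin -> Dest: Origin=11: 3 rows → Dest takes values {594, 602} — violation; Origin=1: 2 rows → Dest takes values {607, 598} — violation — fails.
(ii) Gate -> Origin: Gate=V92: 2 rows → Origin takes values {6, 1} — violation — fails.
None of the 2 dependencies hold.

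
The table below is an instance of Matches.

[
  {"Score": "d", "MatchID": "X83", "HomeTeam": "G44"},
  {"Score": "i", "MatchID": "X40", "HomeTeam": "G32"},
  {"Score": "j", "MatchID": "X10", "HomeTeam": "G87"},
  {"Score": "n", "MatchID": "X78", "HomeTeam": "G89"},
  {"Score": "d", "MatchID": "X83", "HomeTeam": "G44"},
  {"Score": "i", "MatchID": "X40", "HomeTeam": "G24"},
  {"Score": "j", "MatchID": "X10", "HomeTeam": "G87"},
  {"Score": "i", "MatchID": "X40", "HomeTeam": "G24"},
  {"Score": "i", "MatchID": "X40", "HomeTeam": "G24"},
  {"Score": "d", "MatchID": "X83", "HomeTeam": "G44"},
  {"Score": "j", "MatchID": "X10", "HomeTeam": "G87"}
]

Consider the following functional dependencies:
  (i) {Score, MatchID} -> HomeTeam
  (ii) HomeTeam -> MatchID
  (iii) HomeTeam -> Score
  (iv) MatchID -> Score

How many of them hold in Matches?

(i) {Score, MatchID} -> HomeTeam: (Score=i, MatchID=X40): 4 rows → HomeTeam takes values {G32, G24} — violation — fails.
(ii) HomeTeam -> MatchID: every LHS value maps to a single RHS value — holds.
(iii) HomeTeam -> Score: every LHS value maps to a single RHS value — holds.
(iv) MatchID -> Score: every LHS value maps to a single RHS value — holds.
3 of the 4 dependencies hold.

3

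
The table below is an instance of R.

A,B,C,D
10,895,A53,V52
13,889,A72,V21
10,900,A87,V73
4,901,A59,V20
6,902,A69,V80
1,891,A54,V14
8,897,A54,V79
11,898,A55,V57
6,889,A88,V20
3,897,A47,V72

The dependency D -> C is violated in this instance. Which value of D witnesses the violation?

D=V52: 1 row → C = A53 ✓
D=V21: 1 row → C = A72 ✓
D=V73: 1 row → C = A87 ✓
D=V20: 2 rows → C takes values {A59, A88} — violation
D=V80: 1 row → C = A69 ✓
D=V14: 1 row → C = A54 ✓
D=V79: 1 row → C = A54 ✓
D=V57: 1 row → C = A55 ✓
D=V72: 1 row → C = A47 ✓
The only D value with inconsistent C is D=V20.

V20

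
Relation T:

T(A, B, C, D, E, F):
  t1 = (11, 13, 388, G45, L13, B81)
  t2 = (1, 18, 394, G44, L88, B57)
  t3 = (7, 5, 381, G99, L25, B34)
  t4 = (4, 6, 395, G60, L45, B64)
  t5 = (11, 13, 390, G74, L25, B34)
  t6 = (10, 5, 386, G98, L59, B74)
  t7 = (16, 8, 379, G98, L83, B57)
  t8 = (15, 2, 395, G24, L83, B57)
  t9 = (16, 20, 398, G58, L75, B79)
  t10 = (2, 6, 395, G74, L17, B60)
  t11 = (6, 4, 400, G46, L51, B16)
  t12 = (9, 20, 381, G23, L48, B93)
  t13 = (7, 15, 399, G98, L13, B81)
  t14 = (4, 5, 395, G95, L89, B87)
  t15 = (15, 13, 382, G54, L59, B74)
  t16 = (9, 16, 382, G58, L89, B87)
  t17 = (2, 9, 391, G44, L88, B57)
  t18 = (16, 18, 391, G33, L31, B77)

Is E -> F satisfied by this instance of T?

E=L13: rows 1, 13 → F = B81, B81 ✓
E=L88: rows 2, 17 → F = B57, B57 ✓
E=L25: rows 3, 5 → F = B34, B34 ✓
E=L45: row 4 → F = B64 ✓
E=L59: rows 6, 15 → F = B74, B74 ✓
E=L83: rows 7, 8 → F = B57, B57 ✓
E=L75: row 9 → F = B79 ✓
E=L17: row 10 → F = B60 ✓
E=L51: row 11 → F = B16 ✓
E=L48: row 12 → F = B93 ✓
E=L89: rows 14, 16 → F = B87, B87 ✓
E=L31: row 18 → F = B77 ✓
Every E value is associated with a single F value, so E -> F holds.

Yes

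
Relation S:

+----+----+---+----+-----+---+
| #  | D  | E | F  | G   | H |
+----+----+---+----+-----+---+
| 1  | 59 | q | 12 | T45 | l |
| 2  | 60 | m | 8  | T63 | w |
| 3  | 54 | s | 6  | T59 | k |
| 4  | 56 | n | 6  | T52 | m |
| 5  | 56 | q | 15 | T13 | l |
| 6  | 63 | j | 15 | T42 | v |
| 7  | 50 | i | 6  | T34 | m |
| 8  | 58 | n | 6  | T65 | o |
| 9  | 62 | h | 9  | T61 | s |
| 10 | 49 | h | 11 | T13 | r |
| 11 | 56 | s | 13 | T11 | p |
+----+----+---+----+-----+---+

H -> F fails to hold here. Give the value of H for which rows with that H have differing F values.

l

H=l: rows 1, 5 → F takes values {12, 15} — violation
H=w: row 2 → F = 8 ✓
H=k: row 3 → F = 6 ✓
H=m: rows 4, 7 → F = 6, 6 ✓
H=v: row 6 → F = 15 ✓
H=o: row 8 → F = 6 ✓
H=s: row 9 → F = 9 ✓
H=r: row 10 → F = 11 ✓
H=p: row 11 → F = 13 ✓
The only H value with inconsistent F is H=l.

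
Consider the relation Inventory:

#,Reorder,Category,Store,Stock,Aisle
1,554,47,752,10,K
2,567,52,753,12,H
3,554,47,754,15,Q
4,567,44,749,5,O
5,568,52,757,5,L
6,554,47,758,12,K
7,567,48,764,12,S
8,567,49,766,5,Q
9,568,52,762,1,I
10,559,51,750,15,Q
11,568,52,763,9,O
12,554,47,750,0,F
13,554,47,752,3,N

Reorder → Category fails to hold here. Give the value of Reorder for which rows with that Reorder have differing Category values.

Reorder=554: rows 1, 3, 6, 12, 13 → Category = 47, 47, 47, 47, 47 ✓
Reorder=567: rows 2, 4, 7, 8 → Category takes values {52, 44, 48, 49} — violation
Reorder=568: rows 5, 9, 11 → Category = 52, 52, 52 ✓
Reorder=559: row 10 → Category = 51 ✓
The only Reorder value with inconsistent Category is Reorder=567.

567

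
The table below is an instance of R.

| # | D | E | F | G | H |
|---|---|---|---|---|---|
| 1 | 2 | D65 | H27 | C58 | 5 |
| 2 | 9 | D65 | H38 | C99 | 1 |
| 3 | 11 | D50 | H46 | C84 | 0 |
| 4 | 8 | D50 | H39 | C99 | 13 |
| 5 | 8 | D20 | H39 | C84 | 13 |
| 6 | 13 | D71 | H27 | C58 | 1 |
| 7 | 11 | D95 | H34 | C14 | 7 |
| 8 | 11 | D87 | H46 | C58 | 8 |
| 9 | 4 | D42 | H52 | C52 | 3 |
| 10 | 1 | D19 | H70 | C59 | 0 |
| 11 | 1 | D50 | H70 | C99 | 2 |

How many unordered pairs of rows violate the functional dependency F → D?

1

F=H27: violating pairs (1,6) — 1 pair.
F=H46: all 2 rows agree on D — 0 pairs.
F=H39: all 2 rows agree on D — 0 pairs.
F=H70: all 2 rows agree on D — 0 pairs.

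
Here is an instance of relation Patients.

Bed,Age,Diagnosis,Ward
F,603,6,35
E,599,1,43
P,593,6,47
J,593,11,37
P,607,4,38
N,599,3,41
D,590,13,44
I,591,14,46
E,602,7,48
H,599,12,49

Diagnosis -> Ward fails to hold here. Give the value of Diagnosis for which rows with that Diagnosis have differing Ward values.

6

Diagnosis=6: 2 rows → Ward takes values {35, 47} — violation
Diagnosis=1: 1 row → Ward = 43 ✓
Diagnosis=11: 1 row → Ward = 37 ✓
Diagnosis=4: 1 row → Ward = 38 ✓
Diagnosis=3: 1 row → Ward = 41 ✓
Diagnosis=13: 1 row → Ward = 44 ✓
Diagnosis=14: 1 row → Ward = 46 ✓
Diagnosis=7: 1 row → Ward = 48 ✓
Diagnosis=12: 1 row → Ward = 49 ✓
The only Diagnosis value with inconsistent Ward is Diagnosis=6.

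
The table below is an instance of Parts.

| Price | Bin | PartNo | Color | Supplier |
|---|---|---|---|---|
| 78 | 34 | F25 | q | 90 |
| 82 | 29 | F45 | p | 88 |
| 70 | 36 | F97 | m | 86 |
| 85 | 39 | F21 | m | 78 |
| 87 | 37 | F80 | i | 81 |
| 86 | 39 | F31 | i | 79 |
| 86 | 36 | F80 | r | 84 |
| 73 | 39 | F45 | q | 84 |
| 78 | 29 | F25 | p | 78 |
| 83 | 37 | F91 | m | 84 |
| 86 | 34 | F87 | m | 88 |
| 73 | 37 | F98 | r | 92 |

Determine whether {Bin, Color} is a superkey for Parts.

Two distinct rows share (Bin=29, Color=p), so {Bin, Color} does not determine every attribute — not a superkey.

No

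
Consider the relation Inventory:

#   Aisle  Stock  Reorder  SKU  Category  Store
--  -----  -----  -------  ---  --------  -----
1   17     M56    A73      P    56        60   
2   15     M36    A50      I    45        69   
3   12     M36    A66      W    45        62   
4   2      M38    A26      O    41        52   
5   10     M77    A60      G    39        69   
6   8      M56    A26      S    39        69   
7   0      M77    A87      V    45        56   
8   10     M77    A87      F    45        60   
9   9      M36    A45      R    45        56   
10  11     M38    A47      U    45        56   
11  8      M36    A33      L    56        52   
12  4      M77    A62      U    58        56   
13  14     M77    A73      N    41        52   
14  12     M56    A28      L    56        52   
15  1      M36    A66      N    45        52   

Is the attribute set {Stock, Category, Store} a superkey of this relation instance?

Yes

All 15 rows have distinct {Stock, Category, Store} values, so {Stock, Category, Store} → (all attributes) holds and {Stock, Category, Store} is a superkey.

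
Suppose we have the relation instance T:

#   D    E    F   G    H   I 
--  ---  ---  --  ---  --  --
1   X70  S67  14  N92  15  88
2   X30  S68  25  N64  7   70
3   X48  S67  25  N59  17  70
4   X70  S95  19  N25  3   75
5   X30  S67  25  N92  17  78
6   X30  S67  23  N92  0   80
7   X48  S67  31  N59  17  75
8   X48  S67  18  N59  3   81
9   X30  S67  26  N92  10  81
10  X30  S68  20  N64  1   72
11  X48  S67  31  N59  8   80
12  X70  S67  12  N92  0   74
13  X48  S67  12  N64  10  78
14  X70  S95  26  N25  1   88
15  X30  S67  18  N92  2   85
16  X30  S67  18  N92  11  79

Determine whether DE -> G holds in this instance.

(D=X70, E=S67): rows 1, 12 → G = N92, N92 ✓
(D=X30, E=S68): rows 2, 10 → G = N64, N64 ✓
(D=X48, E=S67): rows 3, 7, 8, 11, 13 → G takes values {N59, N64} — violation
(D=X70, E=S95): rows 4, 14 → G = N25, N25 ✓
(D=X30, E=S67): rows 5, 6, 9, 15, 16 → G = N92, N92, N92, N92, N92 ✓
Two rows agree on DE but differ on G, so DE -> G does not hold.

No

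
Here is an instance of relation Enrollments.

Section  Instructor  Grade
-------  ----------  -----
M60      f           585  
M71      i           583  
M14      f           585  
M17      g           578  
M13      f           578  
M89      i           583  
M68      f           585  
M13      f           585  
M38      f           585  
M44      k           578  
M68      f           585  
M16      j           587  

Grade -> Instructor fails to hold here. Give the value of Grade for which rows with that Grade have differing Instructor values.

Grade=585: 6 rows → Instructor = f, f, f, f, f, f ✓
Grade=583: 2 rows → Instructor = i, i ✓
Grade=578: 3 rows → Instructor takes values {g, f, k} — violation
Grade=587: 1 row → Instructor = j ✓
The only Grade value with inconsistent Instructor is Grade=578.

578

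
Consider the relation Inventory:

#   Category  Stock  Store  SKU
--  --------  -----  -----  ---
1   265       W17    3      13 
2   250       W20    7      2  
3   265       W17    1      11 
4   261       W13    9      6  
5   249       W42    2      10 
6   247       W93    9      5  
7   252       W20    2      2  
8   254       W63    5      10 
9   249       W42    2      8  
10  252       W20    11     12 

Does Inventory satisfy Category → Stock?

Yes

Category=265: rows 1, 3 → Stock = W17, W17 ✓
Category=250: row 2 → Stock = W20 ✓
Category=261: row 4 → Stock = W13 ✓
Category=249: rows 5, 9 → Stock = W42, W42 ✓
Category=247: row 6 → Stock = W93 ✓
Category=252: rows 7, 10 → Stock = W20, W20 ✓
Category=254: row 8 → Stock = W63 ✓
Every Category value is associated with a single Stock value, so Category → Stock holds.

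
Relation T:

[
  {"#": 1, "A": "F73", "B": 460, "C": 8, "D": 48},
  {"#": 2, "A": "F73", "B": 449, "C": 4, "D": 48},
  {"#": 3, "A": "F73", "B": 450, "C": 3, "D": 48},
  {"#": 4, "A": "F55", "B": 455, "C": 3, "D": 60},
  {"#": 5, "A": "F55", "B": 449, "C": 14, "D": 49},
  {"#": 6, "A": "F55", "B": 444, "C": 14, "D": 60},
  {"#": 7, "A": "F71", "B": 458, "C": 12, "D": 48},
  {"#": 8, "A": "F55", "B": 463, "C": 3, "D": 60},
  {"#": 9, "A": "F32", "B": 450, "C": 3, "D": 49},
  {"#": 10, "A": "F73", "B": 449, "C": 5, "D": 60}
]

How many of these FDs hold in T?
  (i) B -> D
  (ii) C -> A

0

(i) B -> D: B=449: rows 2, 5, 10 → D takes values {48, 49, 60} — violation; B=450: rows 3, 9 → D takes values {48, 49} — violation — fails.
(ii) C -> A: C=3: rows 3, 4, 8, 9 → A takes values {F73, F55, F32} — violation — fails.
None of the 2 dependencies hold.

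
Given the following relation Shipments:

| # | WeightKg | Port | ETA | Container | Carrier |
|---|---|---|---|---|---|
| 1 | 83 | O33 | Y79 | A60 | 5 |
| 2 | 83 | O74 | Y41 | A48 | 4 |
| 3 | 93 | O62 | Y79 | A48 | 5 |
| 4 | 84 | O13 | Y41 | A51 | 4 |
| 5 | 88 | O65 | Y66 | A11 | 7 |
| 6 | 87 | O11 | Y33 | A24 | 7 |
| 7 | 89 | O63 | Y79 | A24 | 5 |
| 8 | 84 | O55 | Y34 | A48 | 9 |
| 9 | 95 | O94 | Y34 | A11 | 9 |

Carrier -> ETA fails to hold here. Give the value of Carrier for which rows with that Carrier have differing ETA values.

Carrier=5: rows 1, 3, 7 → ETA = Y79, Y79, Y79 ✓
Carrier=4: rows 2, 4 → ETA = Y41, Y41 ✓
Carrier=7: rows 5, 6 → ETA takes values {Y66, Y33} — violation
Carrier=9: rows 8, 9 → ETA = Y34, Y34 ✓
The only Carrier value with inconsistent ETA is Carrier=7.

7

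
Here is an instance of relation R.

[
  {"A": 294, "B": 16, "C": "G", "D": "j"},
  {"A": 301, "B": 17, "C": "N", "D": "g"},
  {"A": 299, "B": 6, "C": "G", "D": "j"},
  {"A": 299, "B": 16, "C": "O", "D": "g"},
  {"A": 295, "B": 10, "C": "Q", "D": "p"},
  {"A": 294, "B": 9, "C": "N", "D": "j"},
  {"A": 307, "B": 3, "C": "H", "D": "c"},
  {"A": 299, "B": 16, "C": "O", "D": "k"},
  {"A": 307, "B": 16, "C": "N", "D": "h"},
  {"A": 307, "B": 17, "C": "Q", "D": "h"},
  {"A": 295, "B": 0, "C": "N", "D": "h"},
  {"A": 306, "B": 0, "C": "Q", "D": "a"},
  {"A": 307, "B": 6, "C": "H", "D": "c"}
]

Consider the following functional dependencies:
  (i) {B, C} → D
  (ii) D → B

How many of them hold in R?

(i) {B, C} → D: (B=16, C=O): 2 rows → D takes values {g, k} — violation — fails.
(ii) D → B: D=j: 3 rows → B takes values {16, 6, 9} — violation; D=g: 2 rows → B takes values {17, 16} — violation; D=c: 2 rows → B takes values {3, 6} — violation; D=h: 3 rows → B takes values {16, 17, 0} — violation — fails.
None of the 2 dependencies hold.

0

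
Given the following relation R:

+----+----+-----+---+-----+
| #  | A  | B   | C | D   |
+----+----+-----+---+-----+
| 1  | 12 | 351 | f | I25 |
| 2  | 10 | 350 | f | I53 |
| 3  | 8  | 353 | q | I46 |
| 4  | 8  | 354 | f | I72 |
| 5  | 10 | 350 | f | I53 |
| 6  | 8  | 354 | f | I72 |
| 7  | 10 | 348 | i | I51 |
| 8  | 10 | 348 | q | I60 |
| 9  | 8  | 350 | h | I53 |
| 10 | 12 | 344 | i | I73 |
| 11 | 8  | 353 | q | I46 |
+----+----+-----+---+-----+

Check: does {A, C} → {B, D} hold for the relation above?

Yes

(A=12, C=f): row 1 → {B,D} = (351, I25) ✓
(A=10, C=f): rows 2, 5 → {B,D} = (350, I53), (350, I53) ✓
(A=8, C=q): rows 3, 11 → {B,D} = (353, I46), (353, I46) ✓
(A=8, C=f): rows 4, 6 → {B,D} = (354, I72), (354, I72) ✓
(A=10, C=i): row 7 → {B,D} = (348, I51) ✓
(A=10, C=q): row 8 → {B,D} = (348, I60) ✓
(A=8, C=h): row 9 → {B,D} = (350, I53) ✓
(A=12, C=i): row 10 → {B,D} = (344, I73) ✓
Every {A, C} value is associated with a single {B, D} value, so {A, C} → {B, D} holds.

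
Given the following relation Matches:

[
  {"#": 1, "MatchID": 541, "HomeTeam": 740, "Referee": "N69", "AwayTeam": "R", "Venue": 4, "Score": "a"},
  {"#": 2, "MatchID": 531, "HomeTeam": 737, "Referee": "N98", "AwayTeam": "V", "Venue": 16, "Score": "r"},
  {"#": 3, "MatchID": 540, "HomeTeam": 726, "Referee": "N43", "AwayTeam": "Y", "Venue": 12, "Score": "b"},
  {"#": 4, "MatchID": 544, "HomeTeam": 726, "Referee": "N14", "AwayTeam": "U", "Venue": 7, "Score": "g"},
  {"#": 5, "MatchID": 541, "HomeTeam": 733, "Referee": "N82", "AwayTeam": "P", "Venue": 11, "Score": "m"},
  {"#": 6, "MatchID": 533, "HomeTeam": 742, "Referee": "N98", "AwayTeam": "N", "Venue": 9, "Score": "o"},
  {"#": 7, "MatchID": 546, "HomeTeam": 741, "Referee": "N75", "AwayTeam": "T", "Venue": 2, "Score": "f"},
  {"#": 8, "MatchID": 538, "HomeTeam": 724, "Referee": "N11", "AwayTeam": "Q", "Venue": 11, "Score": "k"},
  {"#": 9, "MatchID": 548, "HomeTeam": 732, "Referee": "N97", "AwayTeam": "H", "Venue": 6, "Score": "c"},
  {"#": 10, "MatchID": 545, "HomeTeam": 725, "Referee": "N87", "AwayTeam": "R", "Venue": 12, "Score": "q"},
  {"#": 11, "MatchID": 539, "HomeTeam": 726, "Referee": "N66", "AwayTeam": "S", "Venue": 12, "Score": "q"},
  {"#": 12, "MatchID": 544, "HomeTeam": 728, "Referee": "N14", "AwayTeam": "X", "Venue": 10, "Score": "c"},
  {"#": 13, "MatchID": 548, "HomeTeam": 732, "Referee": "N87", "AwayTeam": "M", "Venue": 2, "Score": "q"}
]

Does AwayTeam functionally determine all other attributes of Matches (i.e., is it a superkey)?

No

Rows 1 and 10 have the same AwayTeam value AwayTeam=R but are distinct tuples, so AwayTeam does not determine every attribute — not a superkey.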